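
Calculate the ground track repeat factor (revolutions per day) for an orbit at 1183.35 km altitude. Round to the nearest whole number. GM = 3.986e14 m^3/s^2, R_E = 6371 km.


r = 7.55435e+06 m
T = 2*pi*sqrt(r^3/mu) = 6534.4174 s = 108.9070 min
revs/day = 1440 / 108.9070 = 13.2223
Rounded: 13 revolutions per day

13 revolutions per day


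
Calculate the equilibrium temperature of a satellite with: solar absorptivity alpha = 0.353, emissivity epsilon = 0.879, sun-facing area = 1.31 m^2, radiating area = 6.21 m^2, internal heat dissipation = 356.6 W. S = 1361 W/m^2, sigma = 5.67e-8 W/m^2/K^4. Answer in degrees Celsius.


Numerator = alpha*S*A_sun + Q_int = 0.353*1361*1.31 + 356.6 = 985.9672 W
Denominator = eps*sigma*A_rad = 0.879*5.67e-8*6.21 = 3.0950205e-07 W/K^4
T^4 = 3.1856565e+09 K^4
T = 237.5745 K = -35.5755 C

-35.5755 degrees Celsius


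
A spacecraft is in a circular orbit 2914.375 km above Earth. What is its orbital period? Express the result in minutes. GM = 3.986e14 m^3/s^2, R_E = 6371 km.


r = 9285.3750 km = 9.285375e+06 m
T = 2*pi*sqrt(r^3/mu) = 2*pi*sqrt(8.0056822e+20 / 3.986e14)
T = 8904.5175 s = 148.4086 min

148.4086 minutes


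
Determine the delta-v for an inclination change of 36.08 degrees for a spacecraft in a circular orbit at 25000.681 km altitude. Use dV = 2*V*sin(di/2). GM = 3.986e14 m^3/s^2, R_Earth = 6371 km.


r = 31371.6810 km = 3.1371681e+07 m
V = sqrt(mu/r) = 3564.5093 m/s
di = 36.08 deg = 0.6297148 rad
dV = 2*V*sin(di/2) = 2*3564.5093*sin(0.3148574)
dV = 2207.7208 m/s = 2.2077 km/s

2.2077 km/s


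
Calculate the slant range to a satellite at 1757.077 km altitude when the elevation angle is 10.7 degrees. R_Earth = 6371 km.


h = 1757.077 km, el = 10.7 deg
d = -R_E*sin(el) + sqrt((R_E*sin(el))^2 + 2*R_E*h + h^2)
d = -6371.0000*sin(0.1867502) + sqrt((6371.0000*0.1856666)^2 + 2*6371.0000*1757.077 + 1757.077^2)
d = 4001.2481 km

4001.2481 km


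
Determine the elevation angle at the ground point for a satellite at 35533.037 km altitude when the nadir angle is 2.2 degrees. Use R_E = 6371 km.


r = R_E + alt = 41904.0370 km
Law of sines in the satellite / Earth-center / ground-point triangle:
  sin(nadir)/R_E = sin(90 + el)/r  =>  cos(el) = (r/R_E)*sin(nadir)
cos(el) = (41904.0370 / 6371.0000) * sin(2.2 deg) = 0.2524885
el = arccos(0.2524885) = 75.3752 deg
(Earth-central angle = 90 - nadir - el = 12.4248 deg)

75.3752 degrees


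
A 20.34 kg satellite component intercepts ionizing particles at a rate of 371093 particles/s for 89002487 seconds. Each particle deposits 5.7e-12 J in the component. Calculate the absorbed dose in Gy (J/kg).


Total energy deposited = rate * time * E_per
  = 371093 * 89002487 * 5.7e-12 = 188.2607 J
Dose = E_total / mass = 188.2607 / 20.34
Dose = 9.2557 Gy

9.2557 Gy


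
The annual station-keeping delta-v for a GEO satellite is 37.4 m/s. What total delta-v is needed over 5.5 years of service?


dV = rate * years = 37.4 * 5.5
dV = 205.7000 m/s

205.7000 m/s


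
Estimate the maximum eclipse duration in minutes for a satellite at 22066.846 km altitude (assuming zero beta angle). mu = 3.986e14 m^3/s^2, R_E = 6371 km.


r = 28437.8460 km
T = 795.4356 min
Eclipse fraction = arcsin(R_E/r)/pi = arcsin(6371.0000/28437.8460)/pi
= arcsin(0.2240324)/pi = 0.07192216
Eclipse duration = 0.07192216 * 795.4356 = 57.2094 min

57.2094 minutes


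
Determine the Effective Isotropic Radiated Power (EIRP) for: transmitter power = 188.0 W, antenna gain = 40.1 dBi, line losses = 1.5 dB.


Pt = 188.0 W = 22.7416 dBW
EIRP = Pt_dBW + Gt - losses = 22.7416 + 40.1 - 1.5 = 61.3416 dBW

61.3416 dBW


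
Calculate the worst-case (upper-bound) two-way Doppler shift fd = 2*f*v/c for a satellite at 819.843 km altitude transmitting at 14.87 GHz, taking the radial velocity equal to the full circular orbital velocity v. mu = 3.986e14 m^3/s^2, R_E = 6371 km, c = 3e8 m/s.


r = 7.190843e+06 m
v = sqrt(mu/r) = 7445.2407 m/s (worst-case radial velocity)
f = 14.87 GHz = 1.487e+10 Hz
fd = 2*f*v/c = 2*1.487e+10*7445.2407/3.0e+08
fd = 738071.5298 Hz

738071.5298 Hz


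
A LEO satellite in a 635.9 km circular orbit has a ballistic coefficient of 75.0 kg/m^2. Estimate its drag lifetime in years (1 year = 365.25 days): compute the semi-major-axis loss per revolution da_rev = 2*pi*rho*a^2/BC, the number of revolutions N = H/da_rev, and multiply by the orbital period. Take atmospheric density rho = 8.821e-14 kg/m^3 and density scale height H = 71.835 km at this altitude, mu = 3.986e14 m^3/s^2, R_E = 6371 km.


a = R_E + alt = 7006.9000 km = 7.0069e+06 m
da_rev = 2*pi*rho*a^2/BC = 2*pi*8.821e-14*(7.0069e+06)^2/75.0 = 0.362817533 m per revolution
N = H/da_rev = 71835.0000 m / 0.362817533 m = 197992.0855 revolutions
P = 2*pi*sqrt(a^3/mu) = 5837.1399 s
lifetime = N*P = 197992.0855 * 5837.1399 = 1.1557075e+09 s = 13376.2442 days
years = 13376.2442 / 365.25 = 36.6222 years

36.6222 years


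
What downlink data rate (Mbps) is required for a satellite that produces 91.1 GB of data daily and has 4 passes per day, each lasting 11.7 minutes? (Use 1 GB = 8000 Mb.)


total contact time = 4 * 11.7 * 60 = 2808.0000 s
data = 91.1 GB = 728800.0000 Mb
rate = 728800.0000 / 2808.0000 = 259.5442 Mbps

259.5442 Mbps


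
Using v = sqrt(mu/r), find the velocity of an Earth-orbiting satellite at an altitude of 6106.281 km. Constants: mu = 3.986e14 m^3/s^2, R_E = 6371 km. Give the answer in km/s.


r = R_E + alt = 6371.0 + 6106.281 = 12477.2810 km = 1.2477281e+07 m
v = sqrt(mu/r) = sqrt(3.986e14 / 1.2477281e+07) = 5652.0848 m/s = 5.6521 km/s

5.6521 km/s


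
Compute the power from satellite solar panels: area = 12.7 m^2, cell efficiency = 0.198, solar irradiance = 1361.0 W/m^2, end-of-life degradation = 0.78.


P = area * eta * S * degradation
P = 12.7 * 0.198 * 1361.0 * 0.78
P = 2669.4491 W

2669.4491 W


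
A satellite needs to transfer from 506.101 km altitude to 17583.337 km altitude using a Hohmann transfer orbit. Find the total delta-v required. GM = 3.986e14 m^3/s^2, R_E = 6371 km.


r1 = 6877.1010 km = 6.877101e+06 m
r2 = 23954.3370 km = 2.3954337e+07 m
dv1 = sqrt(mu/r1)*(sqrt(2*r2/(r1+r2)) - 1) = 1877.0394 m/s
dv2 = sqrt(mu/r2)*(1 - sqrt(2*r1/(r1+r2))) = 1354.6485 m/s
total dv = |dv1| + |dv2| = 1877.0394 + 1354.6485 = 3231.6879 m/s = 3.2317 km/s

3.2317 km/s


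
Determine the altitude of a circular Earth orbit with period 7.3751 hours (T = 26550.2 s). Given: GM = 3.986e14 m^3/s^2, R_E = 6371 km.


T = 26550.2 s
r = (mu*T^2/(4*pi^2))^(1/3) = (3.986e14 * 26550.2^2 / (4*pi^2))^(1/3)
r = 1.923554e+07 m = 19235.5400 km
alt = r - R_E = 19235.5400 - 6371 = 12864.5400 km

12864.5400 km


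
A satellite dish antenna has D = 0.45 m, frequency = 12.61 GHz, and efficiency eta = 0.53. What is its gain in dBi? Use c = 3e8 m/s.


lambda = c/f = 3e8 / 1.261e+10 = 0.02379064 m
G = eta*(pi*D/lambda)^2 = 0.53*(pi*0.45/0.02379064)^2
G = 1871.4934 (linear)
G = 10*log10(1871.4934) = 32.7219 dBi

32.7219 dBi


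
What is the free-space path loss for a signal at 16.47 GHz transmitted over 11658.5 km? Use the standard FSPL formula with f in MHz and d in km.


f = 16.47 GHz = 16470.0000 MHz
d = 11658.5 km
FSPL = 32.44 + 20*log10(16470.0000) + 20*log10(11658.5)
FSPL = 32.44 + 84.3339 + 81.3329
FSPL = 198.1067 dB

198.1067 dB


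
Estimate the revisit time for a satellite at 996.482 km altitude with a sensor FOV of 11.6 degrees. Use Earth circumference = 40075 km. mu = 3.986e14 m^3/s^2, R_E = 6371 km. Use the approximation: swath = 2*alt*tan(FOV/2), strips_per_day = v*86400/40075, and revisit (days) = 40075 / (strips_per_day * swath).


swath = 2*996.482*tan(0.1012291) = 202.4379 km
v = sqrt(mu/r) = 7355.4476 m/s = 7.3554 km/s
strips/day = v*86400/40075 = 7.3554*86400/40075 = 15.8580
coverage/day = strips * swath = 15.8580 * 202.4379 = 3210.2669 km
revisit = 40075 / 3210.2669 = 12.4834 days

12.4834 days


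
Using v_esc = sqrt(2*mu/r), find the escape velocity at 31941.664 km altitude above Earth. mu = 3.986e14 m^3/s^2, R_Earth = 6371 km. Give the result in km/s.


r = 6371.0 + 31941.664 = 38312.6640 km = 3.8312664e+07 m
v_esc = sqrt(2*mu/r) = sqrt(2*3.986e14 / 3.8312664e+07)
v_esc = 4561.5503 m/s = 4.5616 km/s

4.5616 km/s


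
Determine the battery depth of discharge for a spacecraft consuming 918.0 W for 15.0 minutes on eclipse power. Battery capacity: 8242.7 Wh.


E_used = P * t / 60 = 918.0 * 15.0 / 60 = 229.5000 Wh
DOD = E_used / E_total * 100 = 229.5000 / 8242.7 * 100
DOD = 2.7843 %

2.7843 %


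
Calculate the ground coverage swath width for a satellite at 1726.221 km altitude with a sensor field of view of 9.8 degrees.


FOV = 9.8 deg = 0.1710423 rad
swath = 2 * alt * tan(FOV/2) = 2 * 1726.221 * tan(0.08552113)
swath = 2 * 1726.221 * 0.08573024
swath = 295.9787 km

295.9787 km


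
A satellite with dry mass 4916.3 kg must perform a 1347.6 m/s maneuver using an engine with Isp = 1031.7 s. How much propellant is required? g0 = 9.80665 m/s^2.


ve = Isp * g0 = 1031.7 * 9.80665 = 10117.520805 m/s
mass ratio = exp(dv/ve) = exp(1347.6/10117.520805) = 1.14247240
m_prop = m_dry * (mr - 1) = 4916.3 * (1.14247240 - 1)
m_prop = 700.4371 kg

700.4371 kg


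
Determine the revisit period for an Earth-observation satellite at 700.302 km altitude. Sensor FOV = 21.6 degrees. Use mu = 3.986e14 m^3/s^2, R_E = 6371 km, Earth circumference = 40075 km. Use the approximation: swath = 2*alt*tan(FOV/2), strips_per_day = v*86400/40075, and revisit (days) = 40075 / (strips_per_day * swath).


swath = 2*700.302*tan(0.1884956) = 267.1795 km
v = sqrt(mu/r) = 7507.9082 m/s = 7.5079 km/s
strips/day = v*86400/40075 = 7.5079*86400/40075 = 16.1867
coverage/day = strips * swath = 16.1867 * 267.1795 = 4324.7629 km
revisit = 40075 / 4324.7629 = 9.2664 days

9.2664 days


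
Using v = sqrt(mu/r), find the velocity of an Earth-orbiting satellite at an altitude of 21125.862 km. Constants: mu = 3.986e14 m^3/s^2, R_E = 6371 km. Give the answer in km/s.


r = R_E + alt = 6371.0 + 21125.862 = 27496.8620 km = 2.7496862e+07 m
v = sqrt(mu/r) = sqrt(3.986e14 / 2.7496862e+07) = 3807.3875 m/s = 3.8074 km/s

3.8074 km/s


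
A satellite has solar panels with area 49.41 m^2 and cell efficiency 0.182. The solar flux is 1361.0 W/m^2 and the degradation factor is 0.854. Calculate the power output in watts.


P = area * eta * S * degradation
P = 49.41 * 0.182 * 1361.0 * 0.854
P = 10452.0683 W

10452.0683 W


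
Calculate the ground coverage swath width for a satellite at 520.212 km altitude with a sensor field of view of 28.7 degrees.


FOV = 28.7 deg = 0.5009095 rad
swath = 2 * alt * tan(FOV/2) = 2 * 520.212 * tan(0.2504547)
swath = 2 * 520.212 * 0.2558264
swath = 266.1679 km

266.1679 km


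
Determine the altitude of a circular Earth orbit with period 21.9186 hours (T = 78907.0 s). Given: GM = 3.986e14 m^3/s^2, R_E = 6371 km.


T = 78907.0 s
r = (mu*T^2/(4*pi^2))^(1/3) = (3.986e14 * 78907.0^2 / (4*pi^2))^(1/3)
r = 3.9762121e+07 m = 39762.1208 km
alt = r - R_E = 39762.1208 - 6371 = 33391.1208 km

33391.1208 km


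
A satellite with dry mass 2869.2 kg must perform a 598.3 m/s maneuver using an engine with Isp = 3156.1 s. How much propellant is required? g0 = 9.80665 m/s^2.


ve = Isp * g0 = 3156.1 * 9.80665 = 30950.768065 m/s
mass ratio = exp(dv/ve) = exp(598.3/30950.768065) = 1.01951875
m_prop = m_dry * (mr - 1) = 2869.2 * (1.01951875 - 1)
m_prop = 56.0032 kg

56.0032 kg


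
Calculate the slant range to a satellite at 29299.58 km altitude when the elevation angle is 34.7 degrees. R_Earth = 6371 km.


h = 29299.58 km, el = 34.7 deg
d = -R_E*sin(el) + sqrt((R_E*sin(el))^2 + 2*R_E*h + h^2)
d = -6371.0000*sin(0.6056293) + sqrt((6371.0000*0.5692795)^2 + 2*6371.0000*29299.58 + 29299.58^2)
d = 31657.0385 km

31657.0385 km


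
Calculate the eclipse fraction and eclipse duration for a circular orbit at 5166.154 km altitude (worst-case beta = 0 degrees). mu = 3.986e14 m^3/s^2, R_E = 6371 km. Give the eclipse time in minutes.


r = 11537.1540 km
T = 205.5455 min
Eclipse fraction = arcsin(R_E/r)/pi = arcsin(6371.0000/11537.1540)/pi
= arcsin(0.5522159)/pi = 0.1862176
Eclipse duration = 0.1862176 * 205.5455 = 38.2762 min

38.2762 minutes


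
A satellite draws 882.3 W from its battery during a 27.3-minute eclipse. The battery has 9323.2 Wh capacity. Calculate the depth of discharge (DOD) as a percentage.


E_used = P * t / 60 = 882.3 * 27.3 / 60 = 401.4465 Wh
DOD = E_used / E_total * 100 = 401.4465 / 9323.2 * 100
DOD = 4.3059 %

4.3059 %


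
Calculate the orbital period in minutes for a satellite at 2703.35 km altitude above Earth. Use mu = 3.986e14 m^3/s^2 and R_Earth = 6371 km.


r = 9074.3500 km = 9.07435e+06 m
T = 2*pi*sqrt(r^3/mu) = 2*pi*sqrt(7.4721671e+20 / 3.986e14)
T = 8602.6947 s = 143.3782 min

143.3782 minutes


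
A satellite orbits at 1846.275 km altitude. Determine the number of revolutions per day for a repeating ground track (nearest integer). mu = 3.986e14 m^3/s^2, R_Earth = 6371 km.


r = 8.217275e+06 m
T = 2*pi*sqrt(r^3/mu) = 7413.1528 s = 123.5525 min
revs/day = 1440 / 123.5525 = 11.6550
Rounded: 12 revolutions per day

12 revolutions per day


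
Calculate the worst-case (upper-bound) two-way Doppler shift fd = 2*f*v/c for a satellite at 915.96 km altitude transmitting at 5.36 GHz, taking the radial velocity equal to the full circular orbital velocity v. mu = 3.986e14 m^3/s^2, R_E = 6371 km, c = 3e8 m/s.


r = 7.28696e+06 m
v = sqrt(mu/r) = 7395.9753 m/s (worst-case radial velocity)
f = 5.36 GHz = 5.36e+09 Hz
fd = 2*f*v/c = 2*5.36e+09*7395.9753/3.0e+08
fd = 264282.8521 Hz

264282.8521 Hz


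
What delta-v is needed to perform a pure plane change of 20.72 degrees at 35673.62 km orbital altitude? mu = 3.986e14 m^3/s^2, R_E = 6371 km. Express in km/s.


r = 42044.6200 km = 4.204462e+07 m
V = sqrt(mu/r) = 3079.0265 m/s
di = 20.72 deg = 0.3616322 rad
dV = 2*V*sin(di/2) = 2*3079.0265*sin(0.1808161)
dV = 1107.4177 m/s = 1.1074 km/s

1.1074 km/s


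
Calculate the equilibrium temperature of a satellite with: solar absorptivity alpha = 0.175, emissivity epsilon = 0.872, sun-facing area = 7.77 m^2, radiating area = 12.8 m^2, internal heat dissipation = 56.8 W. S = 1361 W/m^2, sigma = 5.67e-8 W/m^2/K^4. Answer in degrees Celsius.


Numerator = alpha*S*A_sun + Q_int = 0.175*1361*7.77 + 56.8 = 1907.4197 W
Denominator = eps*sigma*A_rad = 0.872*5.67e-8*12.8 = 6.3286272e-07 W/K^4
T^4 = 3.013955e+09 K^4
T = 234.3064 K = -38.8436 C

-38.8436 degrees Celsius


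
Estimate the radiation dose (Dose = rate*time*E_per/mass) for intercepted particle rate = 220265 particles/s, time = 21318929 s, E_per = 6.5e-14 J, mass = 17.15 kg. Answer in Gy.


Total energy deposited = rate * time * E_per
  = 220265 * 21318929 * 6.5e-14 = 0.3052279 J
Dose = E_total / mass = 0.3052279 / 17.15
Dose = 0.01779755 Gy

0.0178 Gy


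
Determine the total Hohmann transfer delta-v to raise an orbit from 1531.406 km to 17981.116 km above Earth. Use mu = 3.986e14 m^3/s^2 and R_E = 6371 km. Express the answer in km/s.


r1 = 7902.4060 km = 7.902406e+06 m
r2 = 24352.1160 km = 2.4352116e+07 m
dv1 = sqrt(mu/r1)*(sqrt(2*r2/(r1+r2)) - 1) = 1625.1062 m/s
dv2 = sqrt(mu/r2)*(1 - sqrt(2*r1/(r1+r2))) = 1213.7199 m/s
total dv = |dv1| + |dv2| = 1625.1062 + 1213.7199 = 2838.8261 m/s = 2.8388 km/s

2.8388 km/s


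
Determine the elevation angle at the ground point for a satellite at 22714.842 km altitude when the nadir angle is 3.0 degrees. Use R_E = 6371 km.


r = R_E + alt = 29085.8420 km
Law of sines in the satellite / Earth-center / ground-point triangle:
  sin(nadir)/R_E = sin(90 + el)/r  =>  cos(el) = (r/R_E)*sin(nadir)
cos(el) = (29085.8420 / 6371.0000) * sin(3.0 deg) = 0.2389319
el = arccos(0.2389319) = 76.1765 deg
(Earth-central angle = 90 - nadir - el = 10.8235 deg)

76.1765 degrees


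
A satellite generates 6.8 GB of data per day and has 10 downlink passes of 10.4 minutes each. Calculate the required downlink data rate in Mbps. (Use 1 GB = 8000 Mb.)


total contact time = 10 * 10.4 * 60 = 6240.0000 s
data = 6.8 GB = 54400.0000 Mb
rate = 54400.0000 / 6240.0000 = 8.7179 Mbps

8.7179 Mbps


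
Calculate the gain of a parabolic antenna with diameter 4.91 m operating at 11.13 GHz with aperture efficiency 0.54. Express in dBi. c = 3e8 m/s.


lambda = c/f = 3e8 / 1.113e+10 = 0.02695418 m
G = eta*(pi*D/lambda)^2 = 0.54*(pi*4.91/0.02695418)^2
G = 176849.6924 (linear)
G = 10*log10(176849.6924) = 52.4760 dBi

52.4760 dBi


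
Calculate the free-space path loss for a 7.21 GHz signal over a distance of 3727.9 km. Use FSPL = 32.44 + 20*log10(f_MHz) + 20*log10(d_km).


f = 7.21 GHz = 7210.0000 MHz
d = 3727.9 km
FSPL = 32.44 + 20*log10(7210.0000) + 20*log10(3727.9)
FSPL = 32.44 + 77.1587 + 71.4293
FSPL = 181.0280 dB

181.0280 dB


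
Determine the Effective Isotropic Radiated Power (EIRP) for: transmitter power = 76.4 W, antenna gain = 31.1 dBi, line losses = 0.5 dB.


Pt = 76.4 W = 18.8309 dBW
EIRP = Pt_dBW + Gt - losses = 18.8309 + 31.1 - 0.5 = 49.4309 dBW

49.4309 dBW


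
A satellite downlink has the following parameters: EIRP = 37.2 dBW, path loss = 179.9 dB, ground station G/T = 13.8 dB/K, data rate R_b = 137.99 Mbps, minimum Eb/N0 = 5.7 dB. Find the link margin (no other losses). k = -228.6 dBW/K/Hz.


C/N0 = EIRP - FSPL + G/T - k = 37.2 - 179.9 + 13.8 - (-228.6)
C/N0 = 99.7000 dB-Hz
R_b = 137.99 Mbps = 1.3799e+08 bps -> 10*log10(R_b) = 81.3985 dB-Hz
Eb/N0 = C/N0 - 10*log10(R_b) = 99.7000 - 81.3985 = 18.3015 dB
Margin = Eb/N0 - Eb/N0_req = 18.3015 - 5.7 = 12.6015 dB (link closes)

12.6015 dB


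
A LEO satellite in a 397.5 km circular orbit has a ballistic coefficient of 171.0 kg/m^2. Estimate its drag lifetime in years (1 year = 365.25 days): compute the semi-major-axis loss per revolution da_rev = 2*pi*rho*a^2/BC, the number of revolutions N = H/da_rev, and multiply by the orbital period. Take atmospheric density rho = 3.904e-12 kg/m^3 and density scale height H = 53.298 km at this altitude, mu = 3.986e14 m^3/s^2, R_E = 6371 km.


a = R_E + alt = 6768.5000 km = 6.7685e+06 m
da_rev = 2*pi*rho*a^2/BC = 2*pi*3.904e-12*(6.7685e+06)^2/171.0 = 6.571711 m per revolution
N = H/da_rev = 53298.0000 m / 6.571711 m = 8110.2171 revolutions
P = 2*pi*sqrt(a^3/mu) = 5541.7875 s
lifetime = N*P = 8110.2171 * 5541.7875 = 4.49451e+07 s = 520.1979 days
years = 520.1979 / 365.25 = 1.4242 years

1.4242 years


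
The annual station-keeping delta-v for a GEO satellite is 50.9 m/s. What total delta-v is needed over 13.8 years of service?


dV = rate * years = 50.9 * 13.8
dV = 702.4200 m/s

702.4200 m/s


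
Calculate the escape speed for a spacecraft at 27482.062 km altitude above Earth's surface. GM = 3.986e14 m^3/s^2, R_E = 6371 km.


r = 6371.0 + 27482.062 = 33853.0620 km = 3.3853062e+07 m
v_esc = sqrt(2*mu/r) = sqrt(2*3.986e14 / 3.3853062e+07)
v_esc = 4852.7137 m/s = 4.8527 km/s

4.8527 km/s


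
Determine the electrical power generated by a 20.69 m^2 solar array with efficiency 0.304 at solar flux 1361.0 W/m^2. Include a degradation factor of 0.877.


P = area * eta * S * degradation
P = 20.69 * 0.304 * 1361.0 * 0.877
P = 7507.4387 W

7507.4387 W


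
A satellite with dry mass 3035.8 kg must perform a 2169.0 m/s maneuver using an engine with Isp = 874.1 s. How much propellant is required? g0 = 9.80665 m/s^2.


ve = Isp * g0 = 874.1 * 9.80665 = 8571.992765 m/s
mass ratio = exp(dv/ve) = exp(2169.0/8571.992765) = 1.28792622
m_prop = m_dry * (mr - 1) = 3035.8 * (1.28792622 - 1)
m_prop = 874.0864 kg

874.0864 kg


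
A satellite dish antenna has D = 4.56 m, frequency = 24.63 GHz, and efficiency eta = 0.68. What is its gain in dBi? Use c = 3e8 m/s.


lambda = c/f = 3e8 / 2.463e+10 = 0.01218027 m
G = eta*(pi*D/lambda)^2 = 0.68*(pi*4.56/0.01218027)^2
G = 940642.6312 (linear)
G = 10*log10(940642.6312) = 59.7342 dBi

59.7342 dBi


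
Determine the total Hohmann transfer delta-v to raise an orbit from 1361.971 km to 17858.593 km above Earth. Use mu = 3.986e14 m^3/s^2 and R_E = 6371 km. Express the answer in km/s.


r1 = 7732.9710 km = 7.732971e+06 m
r2 = 24229.5930 km = 2.4229593e+07 m
dv1 = sqrt(mu/r1)*(sqrt(2*r2/(r1+r2)) - 1) = 1660.6918 m/s
dv2 = sqrt(mu/r2)*(1 - sqrt(2*r1/(r1+r2))) = 1234.5890 m/s
total dv = |dv1| + |dv2| = 1660.6918 + 1234.5890 = 2895.2808 m/s = 2.8953 km/s

2.8953 km/s


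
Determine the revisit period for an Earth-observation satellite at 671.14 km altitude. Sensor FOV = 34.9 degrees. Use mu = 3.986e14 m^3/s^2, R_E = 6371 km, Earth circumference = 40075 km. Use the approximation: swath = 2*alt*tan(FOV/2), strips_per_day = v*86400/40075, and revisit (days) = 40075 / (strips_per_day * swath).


swath = 2*671.14*tan(0.30456) = 421.9318 km
v = sqrt(mu/r) = 7523.4375 m/s = 7.5234 km/s
strips/day = v*86400/40075 = 7.5234*86400/40075 = 16.2202
coverage/day = strips * swath = 16.2202 * 421.9318 = 6843.8234 km
revisit = 40075 / 6843.8234 = 5.8556 days

5.8556 days


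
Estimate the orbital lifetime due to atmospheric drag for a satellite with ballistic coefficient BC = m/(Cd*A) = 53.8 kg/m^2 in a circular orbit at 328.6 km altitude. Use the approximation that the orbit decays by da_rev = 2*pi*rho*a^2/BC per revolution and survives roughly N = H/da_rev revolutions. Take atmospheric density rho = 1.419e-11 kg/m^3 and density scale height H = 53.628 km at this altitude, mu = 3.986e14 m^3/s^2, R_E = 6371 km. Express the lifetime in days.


a = R_E + alt = 6699.6000 km = 6.6996e+06 m
da_rev = 2*pi*rho*a^2/BC = 2*pi*1.419e-11*(6.6996e+06)^2/53.8 = 74.383693 m per revolution
N = H/da_rev = 53628.0000 m / 74.383693 m = 720.9645 revolutions
P = 2*pi*sqrt(a^3/mu) = 5457.3842 s
lifetime = N*P = 720.9645 * 5457.3842 = 3.9345802e+06 s = 45.5391 days

45.5391 days


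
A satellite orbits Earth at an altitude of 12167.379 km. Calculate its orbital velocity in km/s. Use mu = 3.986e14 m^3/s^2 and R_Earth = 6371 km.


r = R_E + alt = 6371.0 + 12167.379 = 18538.3790 km = 1.8538379e+07 m
v = sqrt(mu/r) = sqrt(3.986e14 / 1.8538379e+07) = 4636.9538 m/s = 4.6370 km/s

4.6370 km/s


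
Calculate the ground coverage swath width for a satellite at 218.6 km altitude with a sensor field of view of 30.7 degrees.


FOV = 30.7 deg = 0.5358161 rad
swath = 2 * alt * tan(FOV/2) = 2 * 218.6 * tan(0.267908)
swath = 2 * 218.6 * 0.2745072
swath = 120.0146 km

120.0146 km


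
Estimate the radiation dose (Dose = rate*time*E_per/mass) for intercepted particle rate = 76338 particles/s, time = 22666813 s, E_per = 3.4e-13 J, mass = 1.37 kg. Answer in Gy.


Total energy deposited = rate * time * E_per
  = 76338 * 22666813 * 3.4e-13 = 0.5883153 J
Dose = E_total / mass = 0.5883153 / 1.37
Dose = 0.4294272 Gy

0.4294 Gy


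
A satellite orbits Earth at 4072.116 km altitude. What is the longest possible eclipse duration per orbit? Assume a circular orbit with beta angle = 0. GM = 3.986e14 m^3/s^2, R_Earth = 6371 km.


r = 10443.1160 km
T = 177.0130 min
Eclipse fraction = arcsin(R_E/r)/pi = arcsin(6371.0000/10443.1160)/pi
= arcsin(0.610067)/pi = 0.2088575
Eclipse duration = 0.2088575 * 177.0130 = 36.9705 min

36.9705 minutes


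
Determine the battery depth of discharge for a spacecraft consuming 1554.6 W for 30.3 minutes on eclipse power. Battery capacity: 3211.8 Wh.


E_used = P * t / 60 = 1554.6 * 30.3 / 60 = 785.0730 Wh
DOD = E_used / E_total * 100 = 785.0730 / 3211.8 * 100
DOD = 24.4434 %

24.4434 %


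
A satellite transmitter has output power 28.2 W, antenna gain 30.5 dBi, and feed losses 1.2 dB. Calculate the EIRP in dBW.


Pt = 28.2 W = 14.5025 dBW
EIRP = Pt_dBW + Gt - losses = 14.5025 + 30.5 - 1.2 = 43.8025 dBW

43.8025 dBW


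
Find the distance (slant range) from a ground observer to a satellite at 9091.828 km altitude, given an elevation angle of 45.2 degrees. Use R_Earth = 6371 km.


h = 9091.828 km, el = 45.2 deg
d = -R_E*sin(el) + sqrt((R_E*sin(el))^2 + 2*R_E*h + h^2)
d = -6371.0000*sin(0.7888888) + sqrt((6371.0000*0.7095707)^2 + 2*6371.0000*9091.828 + 9091.828^2)
d = 10276.1459 km

10276.1459 km


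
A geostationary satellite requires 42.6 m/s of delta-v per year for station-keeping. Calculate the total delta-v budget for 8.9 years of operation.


dV = rate * years = 42.6 * 8.9
dV = 379.1400 m/s

379.1400 m/s


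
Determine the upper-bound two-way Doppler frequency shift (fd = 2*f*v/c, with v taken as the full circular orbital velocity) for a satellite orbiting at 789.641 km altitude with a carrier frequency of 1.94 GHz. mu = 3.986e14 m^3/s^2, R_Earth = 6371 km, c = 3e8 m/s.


r = 7.160641e+06 m
v = sqrt(mu/r) = 7460.9254 m/s (worst-case radial velocity)
f = 1.94 GHz = 1.94e+09 Hz
fd = 2*f*v/c = 2*1.94e+09*7460.9254/3.0e+08
fd = 96494.6350 Hz

96494.6350 Hz


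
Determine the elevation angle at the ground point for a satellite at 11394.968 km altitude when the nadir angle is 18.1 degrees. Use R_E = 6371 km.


r = R_E + alt = 17765.9680 km
Law of sines in the satellite / Earth-center / ground-point triangle:
  sin(nadir)/R_E = sin(90 + el)/r  =>  cos(el) = (r/R_E)*sin(nadir)
cos(el) = (17765.9680 / 6371.0000) * sin(18.1 deg) = 0.8663424
el = arccos(0.8663424) = 29.9637 deg
(Earth-central angle = 90 - nadir - el = 41.9363 deg)

29.9637 degrees


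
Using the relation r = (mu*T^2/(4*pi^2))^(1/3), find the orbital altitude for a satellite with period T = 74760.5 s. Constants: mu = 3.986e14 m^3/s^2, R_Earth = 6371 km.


T = 74760.5 s
r = (mu*T^2/(4*pi^2))^(1/3) = (3.986e14 * 74760.5^2 / (4*pi^2))^(1/3)
r = 3.8356648e+07 m = 38356.6483 km
alt = r - R_E = 38356.6483 - 6371 = 31985.6483 km

31985.6483 km


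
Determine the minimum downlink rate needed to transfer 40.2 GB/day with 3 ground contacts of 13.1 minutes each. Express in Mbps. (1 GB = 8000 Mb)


total contact time = 3 * 13.1 * 60 = 2358.0000 s
data = 40.2 GB = 321600.0000 Mb
rate = 321600.0000 / 2358.0000 = 136.3868 Mbps

136.3868 Mbps


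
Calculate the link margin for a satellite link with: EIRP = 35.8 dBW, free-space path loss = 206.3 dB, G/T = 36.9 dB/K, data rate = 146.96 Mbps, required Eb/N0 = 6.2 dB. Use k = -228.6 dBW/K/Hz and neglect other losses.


C/N0 = EIRP - FSPL + G/T - k = 35.8 - 206.3 + 36.9 - (-228.6)
C/N0 = 95.0000 dB-Hz
R_b = 146.96 Mbps = 1.4696e+08 bps -> 10*log10(R_b) = 81.6720 dB-Hz
Eb/N0 = C/N0 - 10*log10(R_b) = 95.0000 - 81.6720 = 13.3280 dB
Margin = Eb/N0 - Eb/N0_req = 13.3280 - 6.2 = 7.1280 dB (link closes)

7.1280 dB


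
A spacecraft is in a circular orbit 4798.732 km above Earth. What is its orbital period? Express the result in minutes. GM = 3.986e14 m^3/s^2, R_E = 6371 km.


r = 11169.7320 km = 1.1169732e+07 m
T = 2*pi*sqrt(r^3/mu) = 2*pi*sqrt(1.3935683e+21 / 3.986e14)
T = 11748.3087 s = 195.8051 min

195.8051 minutes


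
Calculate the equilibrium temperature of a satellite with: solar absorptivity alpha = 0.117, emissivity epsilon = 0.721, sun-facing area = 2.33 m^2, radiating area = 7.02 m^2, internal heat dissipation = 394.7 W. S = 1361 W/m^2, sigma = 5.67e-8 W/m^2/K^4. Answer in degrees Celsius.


Numerator = alpha*S*A_sun + Q_int = 0.117*1361*2.33 + 394.7 = 765.7222 W
Denominator = eps*sigma*A_rad = 0.721*5.67e-8*7.02 = 2.8698251e-07 W/K^4
T^4 = 2.6681842e+09 K^4
T = 227.2762 K = -45.8738 C

-45.8738 degrees Celsius


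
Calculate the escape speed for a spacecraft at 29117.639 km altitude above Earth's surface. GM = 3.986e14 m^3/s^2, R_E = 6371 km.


r = 6371.0 + 29117.639 = 35488.6390 km = 3.5488639e+07 m
v_esc = sqrt(2*mu/r) = sqrt(2*3.986e14 / 3.5488639e+07)
v_esc = 4739.5703 m/s = 4.7396 km/s

4.7396 km/s


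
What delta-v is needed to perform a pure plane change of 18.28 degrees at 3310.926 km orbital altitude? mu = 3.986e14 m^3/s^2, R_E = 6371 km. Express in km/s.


r = 9681.9260 km = 9.681926e+06 m
V = sqrt(mu/r) = 6416.3459 m/s
di = 18.28 deg = 0.3190462 rad
dV = 2*V*sin(di/2) = 2*6416.3459*sin(0.1595231)
dV = 2038.4394 m/s = 2.0384 km/s

2.0384 km/s


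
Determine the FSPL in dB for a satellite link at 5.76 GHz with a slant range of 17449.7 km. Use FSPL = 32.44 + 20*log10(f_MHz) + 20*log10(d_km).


f = 5.76 GHz = 5760.0000 MHz
d = 17449.7 km
FSPL = 32.44 + 20*log10(5760.0000) + 20*log10(17449.7)
FSPL = 32.44 + 75.2084 + 84.8358
FSPL = 192.4842 dB

192.4842 dB


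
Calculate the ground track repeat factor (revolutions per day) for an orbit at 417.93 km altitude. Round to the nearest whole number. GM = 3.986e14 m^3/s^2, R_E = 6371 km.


r = 6.78893e+06 m
T = 2*pi*sqrt(r^3/mu) = 5566.8974 s = 92.7816 min
revs/day = 1440 / 92.7816 = 15.5203
Rounded: 16 revolutions per day

16 revolutions per day


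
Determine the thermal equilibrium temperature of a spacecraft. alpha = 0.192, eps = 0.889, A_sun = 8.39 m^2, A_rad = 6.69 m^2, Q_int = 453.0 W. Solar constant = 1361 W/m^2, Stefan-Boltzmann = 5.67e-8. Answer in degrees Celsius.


Numerator = alpha*S*A_sun + Q_int = 0.192*1361*8.39 + 453.0 = 2645.4077 W
Denominator = eps*sigma*A_rad = 0.889*5.67e-8*6.69 = 3.3721815e-07 W/K^4
T^4 = 7.8447963e+09 K^4
T = 297.6086 K = 24.4586 C

24.4586 degrees Celsius


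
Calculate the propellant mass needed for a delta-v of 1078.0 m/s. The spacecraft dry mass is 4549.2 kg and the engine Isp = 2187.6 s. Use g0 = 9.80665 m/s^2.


ve = Isp * g0 = 2187.6 * 9.80665 = 21453.027540 m/s
mass ratio = exp(dv/ve) = exp(1078.0/21453.027540) = 1.05153323
m_prop = m_dry * (mr - 1) = 4549.2 * (1.05153323 - 1)
m_prop = 234.4350 kg

234.4350 kg


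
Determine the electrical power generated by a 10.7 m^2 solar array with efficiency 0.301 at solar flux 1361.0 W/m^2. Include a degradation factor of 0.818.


P = area * eta * S * degradation
P = 10.7 * 0.301 * 1361.0 * 0.818
P = 3585.5989 W

3585.5989 W


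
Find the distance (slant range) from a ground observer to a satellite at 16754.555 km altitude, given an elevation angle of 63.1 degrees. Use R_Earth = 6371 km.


h = 16754.555 km, el = 63.1 deg
d = -R_E*sin(el) + sqrt((R_E*sin(el))^2 + 2*R_E*h + h^2)
d = -6371.0000*sin(1.1013) + sqrt((6371.0000*0.8917975)^2 + 2*6371.0000*16754.555 + 16754.555^2)
d = 17263.5690 km

17263.5690 km


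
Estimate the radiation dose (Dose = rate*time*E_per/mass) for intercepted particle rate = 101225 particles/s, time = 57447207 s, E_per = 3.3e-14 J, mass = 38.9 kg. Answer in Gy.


Total energy deposited = rate * time * E_per
  = 101225 * 57447207 * 3.3e-14 = 0.1918981 J
Dose = E_total / mass = 0.1918981 / 38.9
Dose = 0.004933113 Gy

0.0049 Gy


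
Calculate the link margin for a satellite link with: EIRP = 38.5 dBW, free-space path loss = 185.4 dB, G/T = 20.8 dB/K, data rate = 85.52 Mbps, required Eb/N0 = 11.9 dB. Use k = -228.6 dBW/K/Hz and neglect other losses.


C/N0 = EIRP - FSPL + G/T - k = 38.5 - 185.4 + 20.8 - (-228.6)
C/N0 = 102.5000 dB-Hz
R_b = 85.52 Mbps = 8.552e+07 bps -> 10*log10(R_b) = 79.3207 dB-Hz
Eb/N0 = C/N0 - 10*log10(R_b) = 102.5000 - 79.3207 = 23.1793 dB
Margin = Eb/N0 - Eb/N0_req = 23.1793 - 11.9 = 11.2793 dB (link closes)

11.2793 dB


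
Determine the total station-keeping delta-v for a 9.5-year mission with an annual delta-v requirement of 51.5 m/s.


dV = rate * years = 51.5 * 9.5
dV = 489.2500 m/s

489.2500 m/s


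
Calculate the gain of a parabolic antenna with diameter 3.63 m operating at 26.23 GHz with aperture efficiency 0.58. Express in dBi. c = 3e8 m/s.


lambda = c/f = 3e8 / 2.623e+10 = 0.01143729 m
G = eta*(pi*D/lambda)^2 = 0.58*(pi*3.63/0.01143729)^2
G = 576627.1153 (linear)
G = 10*log10(576627.1153) = 57.6090 dBi

57.6090 dBi


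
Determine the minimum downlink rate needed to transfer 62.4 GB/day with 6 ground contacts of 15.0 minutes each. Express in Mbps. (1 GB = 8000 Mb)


total contact time = 6 * 15.0 * 60 = 5400.0000 s
data = 62.4 GB = 499200.0000 Mb
rate = 499200.0000 / 5400.0000 = 92.4444 Mbps

92.4444 Mbps


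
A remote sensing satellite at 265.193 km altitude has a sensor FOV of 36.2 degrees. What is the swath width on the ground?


FOV = 36.2 deg = 0.6318092 rad
swath = 2 * alt * tan(FOV/2) = 2 * 265.193 * tan(0.3159046)
swath = 2 * 265.193 * 0.3268504
swath = 173.3569 km

173.3569 km


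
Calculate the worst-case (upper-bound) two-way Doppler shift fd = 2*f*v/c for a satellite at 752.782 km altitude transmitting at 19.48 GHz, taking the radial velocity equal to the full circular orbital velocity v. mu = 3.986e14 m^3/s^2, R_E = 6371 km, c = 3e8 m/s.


r = 7.123782e+06 m
v = sqrt(mu/r) = 7480.2022 m/s (worst-case radial velocity)
f = 19.48 GHz = 1.948e+10 Hz
fd = 2*f*v/c = 2*1.948e+10*7480.2022/3.0e+08
fd = 971428.9239 Hz

971428.9239 Hz


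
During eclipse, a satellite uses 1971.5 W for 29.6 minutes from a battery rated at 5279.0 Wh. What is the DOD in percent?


E_used = P * t / 60 = 1971.5 * 29.6 / 60 = 972.6067 Wh
DOD = E_used / E_total * 100 = 972.6067 / 5279.0 * 100
DOD = 18.4241 %

18.4241 %


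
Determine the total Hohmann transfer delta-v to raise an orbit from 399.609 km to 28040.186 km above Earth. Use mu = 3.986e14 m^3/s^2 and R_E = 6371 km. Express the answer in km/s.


r1 = 6770.6090 km = 6.770609e+06 m
r2 = 34411.1860 km = 3.4411186e+07 m
dv1 = sqrt(mu/r1)*(sqrt(2*r2/(r1+r2)) - 1) = 2246.1629 m/s
dv2 = sqrt(mu/r2)*(1 - sqrt(2*r1/(r1+r2))) = 1451.8266 m/s
total dv = |dv1| + |dv2| = 2246.1629 + 1451.8266 = 3697.9895 m/s = 3.6980 km/s

3.6980 km/s


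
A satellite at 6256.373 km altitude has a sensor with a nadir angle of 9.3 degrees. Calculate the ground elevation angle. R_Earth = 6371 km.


r = R_E + alt = 12627.3730 km
Law of sines in the satellite / Earth-center / ground-point triangle:
  sin(nadir)/R_E = sin(90 + el)/r  =>  cos(el) = (r/R_E)*sin(nadir)
cos(el) = (12627.3730 / 6371.0000) * sin(9.3 deg) = 0.3203001
el = arccos(0.3203001) = 71.3189 deg
(Earth-central angle = 90 - nadir - el = 9.3811 deg)

71.3189 degrees


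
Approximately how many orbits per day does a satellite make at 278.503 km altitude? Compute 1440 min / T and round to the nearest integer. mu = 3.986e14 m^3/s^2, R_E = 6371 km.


r = 6.649503e+06 m
T = 2*pi*sqrt(r^3/mu) = 5396.2865 s = 89.9381 min
revs/day = 1440 / 89.9381 = 16.0110
Rounded: 16 revolutions per day

16 revolutions per day


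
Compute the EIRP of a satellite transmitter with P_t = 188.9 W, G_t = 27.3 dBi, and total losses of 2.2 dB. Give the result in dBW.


Pt = 188.9 W = 22.7623 dBW
EIRP = Pt_dBW + Gt - losses = 22.7623 + 27.3 - 2.2 = 47.8623 dBW

47.8623 dBW


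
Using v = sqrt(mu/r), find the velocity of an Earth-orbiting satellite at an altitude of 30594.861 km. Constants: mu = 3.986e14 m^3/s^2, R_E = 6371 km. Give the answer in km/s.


r = R_E + alt = 6371.0 + 30594.861 = 36965.8610 km = 3.6965861e+07 m
v = sqrt(mu/r) = sqrt(3.986e14 / 3.6965861e+07) = 3283.7360 m/s = 3.2837 km/s

3.2837 km/s


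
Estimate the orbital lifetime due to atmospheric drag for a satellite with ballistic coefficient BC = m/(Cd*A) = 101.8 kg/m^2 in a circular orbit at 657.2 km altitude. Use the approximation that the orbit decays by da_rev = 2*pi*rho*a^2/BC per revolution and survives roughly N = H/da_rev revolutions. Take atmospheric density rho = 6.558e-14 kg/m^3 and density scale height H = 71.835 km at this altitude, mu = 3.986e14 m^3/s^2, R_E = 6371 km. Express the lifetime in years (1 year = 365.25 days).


a = R_E + alt = 7028.2000 km = 7.0282e+06 m
da_rev = 2*pi*rho*a^2/BC = 2*pi*6.558e-14*(7.0282e+06)^2/101.8 = 0.199936335 m per revolution
N = H/da_rev = 71835.0000 m / 0.199936335 m = 359289.3716 revolutions
P = 2*pi*sqrt(a^3/mu) = 5863.7762 s
lifetime = N*P = 359289.3716 * 5863.7762 = 2.1067925e+09 s = 24384.1722 days
years = 24384.1722 / 365.25 = 66.7602 years

66.7602 years


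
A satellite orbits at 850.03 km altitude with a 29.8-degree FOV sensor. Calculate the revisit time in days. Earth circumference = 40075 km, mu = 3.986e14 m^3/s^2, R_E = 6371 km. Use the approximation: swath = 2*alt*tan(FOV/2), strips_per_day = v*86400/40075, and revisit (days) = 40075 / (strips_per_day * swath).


swath = 2*850.03*tan(0.2600541) = 452.3510 km
v = sqrt(mu/r) = 7429.6623 m/s = 7.4297 km/s
strips/day = v*86400/40075 = 7.4297*86400/40075 = 16.0180
coverage/day = strips * swath = 16.0180 * 452.3510 = 7245.7748 km
revisit = 40075 / 7245.7748 = 5.5308 days

5.5308 days


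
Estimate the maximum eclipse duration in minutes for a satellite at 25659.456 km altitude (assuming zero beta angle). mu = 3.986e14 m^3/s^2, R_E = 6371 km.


r = 32030.4560 km
T = 950.8339 min
Eclipse fraction = arcsin(R_E/r)/pi = arcsin(6371.0000/32030.4560)/pi
= arcsin(0.1989044)/pi = 0.06373834
Eclipse duration = 0.06373834 * 950.8339 = 60.6046 min

60.6046 minutes


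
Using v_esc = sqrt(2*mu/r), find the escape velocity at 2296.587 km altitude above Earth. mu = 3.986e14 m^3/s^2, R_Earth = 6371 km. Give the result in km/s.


r = 6371.0 + 2296.587 = 8667.5870 km = 8.667587e+06 m
v_esc = sqrt(2*mu/r) = sqrt(2*3.986e14 / 8.667587e+06)
v_esc = 9590.3518 m/s = 9.5904 km/s

9.5904 km/s


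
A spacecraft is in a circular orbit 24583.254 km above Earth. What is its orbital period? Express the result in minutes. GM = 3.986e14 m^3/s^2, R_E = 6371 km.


r = 30954.2540 km = 3.0954254e+07 m
T = 2*pi*sqrt(r^3/mu) = 2*pi*sqrt(2.9659309e+22 / 3.986e14)
T = 54199.0575 s = 903.3176 min

903.3176 minutes


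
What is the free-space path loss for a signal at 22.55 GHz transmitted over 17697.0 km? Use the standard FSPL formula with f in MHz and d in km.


f = 22.55 GHz = 22550.0000 MHz
d = 17697.0 km
FSPL = 32.44 + 20*log10(22550.0000) + 20*log10(17697.0)
FSPL = 32.44 + 87.0629 + 84.9580
FSPL = 204.4609 dB

204.4609 dB


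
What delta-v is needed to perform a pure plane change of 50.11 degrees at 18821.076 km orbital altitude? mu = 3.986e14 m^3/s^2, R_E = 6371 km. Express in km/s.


r = 25192.0760 km = 2.5192076e+07 m
V = sqrt(mu/r) = 3977.7425 m/s
di = 50.11 deg = 0.8745845 rad
dV = 2*V*sin(di/2) = 2*3977.7425*sin(0.4372922)
dV = 3369.0529 m/s = 3.3691 km/s

3.3691 km/s


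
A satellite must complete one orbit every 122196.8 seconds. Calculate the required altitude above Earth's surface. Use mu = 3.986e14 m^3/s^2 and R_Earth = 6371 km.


T = 122196.8 s
r = (mu*T^2/(4*pi^2))^(1/3) = (3.986e14 * 122196.8^2 / (4*pi^2))^(1/3)
r = 5.3222966e+07 m = 53222.9662 km
alt = r - R_E = 53222.9662 - 6371 = 46851.9662 km

46851.9662 km


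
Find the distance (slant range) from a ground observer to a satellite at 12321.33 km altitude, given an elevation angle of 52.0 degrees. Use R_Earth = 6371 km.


h = 12321.33 km, el = 52.0 deg
d = -R_E*sin(el) + sqrt((R_E*sin(el))^2 + 2*R_E*h + h^2)
d = -6371.0000*sin(0.9075712) + sqrt((6371.0000*0.7880108)^2 + 2*6371.0000*12321.33 + 12321.33^2)
d = 13255.7467 km

13255.7467 km


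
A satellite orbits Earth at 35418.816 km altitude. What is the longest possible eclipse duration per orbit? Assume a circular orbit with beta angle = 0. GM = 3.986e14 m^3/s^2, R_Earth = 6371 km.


r = 41789.8160 km
T = 1416.9863 min
Eclipse fraction = arcsin(R_E/r)/pi = arcsin(6371.0000/41789.8160)/pi
= arcsin(0.1524534)/pi = 0.0487174
Eclipse duration = 0.0487174 * 1416.9863 = 69.0319 min

69.0319 minutes


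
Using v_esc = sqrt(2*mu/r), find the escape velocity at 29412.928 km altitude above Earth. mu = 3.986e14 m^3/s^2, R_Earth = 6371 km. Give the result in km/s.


r = 6371.0 + 29412.928 = 35783.9280 km = 3.5783928e+07 m
v_esc = sqrt(2*mu/r) = sqrt(2*3.986e14 / 3.5783928e+07)
v_esc = 4719.9744 m/s = 4.7200 km/s

4.7200 km/s


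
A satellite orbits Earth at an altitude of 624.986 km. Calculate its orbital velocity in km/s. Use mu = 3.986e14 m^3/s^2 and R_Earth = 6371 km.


r = R_E + alt = 6371.0 + 624.986 = 6995.9860 km = 6.995986e+06 m
v = sqrt(mu/r) = sqrt(3.986e14 / 6.995986e+06) = 7548.2136 m/s = 7.5482 km/s

7.5482 km/s


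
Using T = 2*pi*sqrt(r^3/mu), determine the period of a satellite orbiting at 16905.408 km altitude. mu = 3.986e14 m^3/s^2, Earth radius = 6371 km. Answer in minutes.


r = 23276.4080 km = 2.3276408e+07 m
T = 2*pi*sqrt(r^3/mu) = 2*pi*sqrt(1.2610952e+22 / 3.986e14)
T = 35341.5150 s = 589.0253 min

589.0253 minutes


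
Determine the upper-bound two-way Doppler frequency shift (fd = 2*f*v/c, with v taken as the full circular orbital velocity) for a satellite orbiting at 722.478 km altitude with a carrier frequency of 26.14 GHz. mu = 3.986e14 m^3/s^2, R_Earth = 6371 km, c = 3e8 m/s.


r = 7.093478e+06 m
v = sqrt(mu/r) = 7496.1632 m/s (worst-case radial velocity)
f = 26.14 GHz = 2.614e+10 Hz
fd = 2*f*v/c = 2*2.614e+10*7496.1632/3.0e+08
fd = 1.3063314e+06 Hz

1.3063e+06 Hz
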